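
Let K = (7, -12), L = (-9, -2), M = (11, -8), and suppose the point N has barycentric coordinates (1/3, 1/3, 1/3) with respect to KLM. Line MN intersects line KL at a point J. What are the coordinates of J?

Line MN meets KL where the M-coordinate vanishes; zeroing N's M-weight and renormalizing leaves K, L-weights 1/3 : 1/3 → (1/2, 1/2).
So J = (1/2)·K + (1/2)·L = (-1, -7).

(-1, -7)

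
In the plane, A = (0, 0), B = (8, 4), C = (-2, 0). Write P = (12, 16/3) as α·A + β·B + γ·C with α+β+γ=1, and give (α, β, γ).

Signed area of the reference triangle: [ABC] = ½·(0·(4−0) + 8·(0−0) + (-2)·(0−4)) = ½·(0 + 0 + 8) = 4.
[PBC] = ½·(12·(4−0) + 8·(0−(16/3)) + (-2)·(16/3−4)) = ½·(48 − 128/3 − 8/3) = 4/3, so the A-coordinate is (4/3)/4 = 1/3.
[APC] = ½·(0·(16/3−0) + 12·(0−0) + (-2)·(0−(16/3))) = ½·(0 + 0 + 32/3) = 16/3, so the B-coordinate is 4/3.
[ABP] = ½·(0·(4−(16/3)) + 8·(16/3−0) + 12·(0−4)) = ½·(0 + 128/3 − 48) = -8/3, so the C-coordinate is -2/3.

(1/3, 4/3, -2/3)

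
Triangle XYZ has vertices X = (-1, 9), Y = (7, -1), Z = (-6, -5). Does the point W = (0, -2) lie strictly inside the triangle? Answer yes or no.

Barycentric coordinates of W: (5/54, 23/54, 13/27).
The three coordinates are positive, positive, positive; a point is interior exactly when all three are positive.

yes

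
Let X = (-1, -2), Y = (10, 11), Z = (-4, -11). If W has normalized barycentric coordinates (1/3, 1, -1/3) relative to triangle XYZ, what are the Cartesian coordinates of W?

(11, 14)

W = (1/3)·X + 1·Y + (-1/3)·Z.
x-coordinate: (1/3)·(-1) + 1·10 + (-1/3)·(-4) = 11.
y-coordinate: (1/3)·(-2) + 1·11 + (-1/3)·(-11) = 14.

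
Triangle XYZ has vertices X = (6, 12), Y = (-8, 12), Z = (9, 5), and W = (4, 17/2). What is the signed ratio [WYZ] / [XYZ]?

[XYZ] = ½·(6·(12−5) + (-8)·(5−12) + 9·(12−12)) = ½·(42 + 56 + 0) = 49.
[WYZ] = ½·(4·(12−5) + (-8)·(5−(17/2)) + 9·(17/2−12)) = ½·(28 + 28 − 63/2) = 49/4, so the ratio is (49/4)/49 = 1/4.

1/4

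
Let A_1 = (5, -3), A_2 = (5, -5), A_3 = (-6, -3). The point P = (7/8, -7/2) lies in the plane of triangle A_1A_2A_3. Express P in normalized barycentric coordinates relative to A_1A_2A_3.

Signed area of the reference triangle: [A_1A_2A_3] = ½·(5·(-5−(-3)) + 5·(-3−(-3)) + (-6)·(-3−(-5))) = ½·(-10 + 0 − 12) = -11.
[PA_2A_3] = ½·((7/8)·(-5−(-3)) + 5·(-3−(-7/2)) + (-6)·(-7/2−(-5))) = ½·(-7/4 + 5/2 − 9) = -33/8, so the A_1-coordinate is (-33/8)/(-11) = 3/8.
[A_1PA_3] = ½·(5·(-7/2−(-3)) + (7/8)·(-3−(-3)) + (-6)·(-3−(-7/2))) = ½·(-5/2 + 0 − 3) = -11/4, so the A_2-coordinate is 1/4.
[A_1A_2P] = ½·(5·(-5−(-7/2)) + 5·(-7/2−(-3)) + (7/8)·(-3−(-5))) = ½·(-15/2 − 5/2 + 7/4) = -33/8, so the A_3-coordinate is 3/8.
Check: 3/8 + 1/4 + 3/8 = 1.

(3/8, 1/4, 3/8)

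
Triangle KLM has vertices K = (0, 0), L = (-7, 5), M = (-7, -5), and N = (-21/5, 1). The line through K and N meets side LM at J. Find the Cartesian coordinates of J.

Barycentric coordinates of N with respect to KLM: (2/5, 2/5, 1/5).
On side LM the K-coordinate is zero; dropping N's K-weight 2/5 and renormalizing the remaining 2/5 : 1/5 gives weights 2/3, 1/3 on L, M.
J = (2/3)·(-7, 5) + (1/3)·(-7, -5) = (-7, 5/3).

(-7, 5/3)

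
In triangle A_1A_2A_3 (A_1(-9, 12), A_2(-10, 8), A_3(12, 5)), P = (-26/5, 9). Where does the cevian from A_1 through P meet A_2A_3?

Barycentric coordinates of P with respect to A_1A_2A_3: (2/5, 2/5, 1/5).
On side A_2A_3 the A_1-coordinate is zero; dropping P's A_1-weight 2/5 and renormalizing the remaining 2/5 : 1/5 gives weights 2/3, 1/3 on A_2, A_3.
Q = (2/3)·(-10, 8) + (1/3)·(12, 5) = (-8/3, 7).

(-8/3, 7)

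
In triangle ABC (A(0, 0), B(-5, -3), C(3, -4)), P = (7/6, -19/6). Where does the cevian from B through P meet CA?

Barycentric coordinates of P with respect to ABC: (1/6, 1/6, 2/3).
On side CA the B-coordinate is zero; dropping P's B-weight 1/6 and renormalizing the remaining 2/3 : 1/6 gives weights 4/5, 1/5 on C, A.
Q = (4/5)·(3, -4) + (1/5)·(0, 0) = (12/5, -16/5).

(12/5, -16/5)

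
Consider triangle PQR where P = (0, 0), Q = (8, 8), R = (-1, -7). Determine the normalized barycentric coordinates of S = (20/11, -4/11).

(4/11, 3/11, 4/11)

Signed area of the reference triangle: [PQR] = ½·(0·(8−(-7)) + 8·(-7−0) + (-1)·(0−8)) = ½·(0 − 56 + 8) = -24.
[SQR] = ½·((20/11)·(8−(-7)) + 8·(-7−(-4/11)) + (-1)·(-4/11−8)) = ½·(300/11 − 584/11 + 92/11) = -96/11, so the P-coordinate is (-96/11)/(-24) = 4/11.
[PSR] = ½·(0·(-4/11−(-7)) + (20/11)·(-7−0) + (-1)·(0−(-4/11))) = ½·(0 − 140/11 − 4/11) = -72/11, so the Q-coordinate is 3/11.
[PQS] = ½·(0·(8−(-4/11)) + 8·(-4/11−0) + (20/11)·(0−8)) = ½·(0 − 32/11 − 160/11) = -96/11, so the R-coordinate is 4/11.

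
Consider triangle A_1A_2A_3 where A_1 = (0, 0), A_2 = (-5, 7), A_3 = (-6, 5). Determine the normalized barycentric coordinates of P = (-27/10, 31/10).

Signed area of the reference triangle: [A_1A_2A_3] = ½·(0·(7−5) + (-5)·(5−0) + (-6)·(0−7)) = ½·(0 − 25 + 42) = 17/2.
[PA_2A_3] = ½·((-27/10)·(7−5) + (-5)·(5−(31/10)) + (-6)·(31/10−7)) = ½·(-27/5 − 19/2 + 117/5) = 17/4, so the A_1-coordinate is (17/4)/(17/2) = 1/2.
[A_1PA_3] = ½·(0·(31/10−5) + (-27/10)·(5−0) + (-6)·(0−(31/10))) = ½·(0 − 27/2 + 93/5) = 51/20, so the A_2-coordinate is 3/10.
[A_1A_2P] = ½·(0·(7−(31/10)) + (-5)·(31/10−0) + (-27/10)·(0−7)) = ½·(0 − 31/2 + 189/10) = 17/10, so the A_3-coordinate is 1/5.
Check: 1/2 + 3/10 + 1/5 = 1.

(1/2, 3/10, 1/5)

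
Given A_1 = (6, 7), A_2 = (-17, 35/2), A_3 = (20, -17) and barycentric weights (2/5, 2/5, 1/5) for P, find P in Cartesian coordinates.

(-2/5, 32/5)

P = (2/5)·A_1 + (2/5)·A_2 + (1/5)·A_3.
x-coordinate: (2/5)·6 + (2/5)·(-17) + (1/5)·20 = -2/5.
y-coordinate: (2/5)·7 + (2/5)·(35/2) + (1/5)·(-17) = 32/5.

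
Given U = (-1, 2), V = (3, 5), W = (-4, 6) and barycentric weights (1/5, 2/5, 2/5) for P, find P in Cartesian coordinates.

(-3/5, 24/5)

P = (1/5)·U + (2/5)·V + (2/5)·W.
x-coordinate: (1/5)·(-1) + (2/5)·3 + (2/5)·(-4) = -3/5.
y-coordinate: (1/5)·2 + (2/5)·5 + (2/5)·6 = 24/5.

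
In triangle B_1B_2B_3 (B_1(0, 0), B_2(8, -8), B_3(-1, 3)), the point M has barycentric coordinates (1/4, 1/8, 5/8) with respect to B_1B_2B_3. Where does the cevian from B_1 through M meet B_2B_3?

(1/2, 7/6)

Line B_1M meets B_2B_3 where the B_1-coordinate vanishes; zeroing M's B_1-weight and renormalizing leaves B_2, B_3-weights 1/8 : 5/8 → (1/6, 5/6).
So N = (1/6)·B_2 + (5/6)·B_3 = (1/2, 7/6).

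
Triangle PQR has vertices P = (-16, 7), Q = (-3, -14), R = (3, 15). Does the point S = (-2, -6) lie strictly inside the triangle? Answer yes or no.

Barycentric coordinates of S: (19/503, 359/503, 125/503).
The three coordinates are positive, positive, positive; a point is interior exactly when all three are positive.

yes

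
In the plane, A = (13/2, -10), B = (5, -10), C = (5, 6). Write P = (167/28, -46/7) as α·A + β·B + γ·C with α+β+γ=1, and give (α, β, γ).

Signed area of the reference triangle: [ABC] = ½·((13/2)·(-10−6) + 5·(6−(-10)) + 5·(-10−(-10))) = ½·(-104 + 80 + 0) = -12.
[PBC] = ½·((167/28)·(-10−6) + 5·(6−(-46/7)) + 5·(-46/7−(-10))) = ½·(-668/7 + 440/7 + 120/7) = -54/7, so the A-coordinate is (-54/7)/(-12) = 9/14.
[APC] = ½·((13/2)·(-46/7−6) + (167/28)·(6−(-10)) + 5·(-10−(-46/7))) = ½·(-572/7 + 668/7 − 120/7) = -12/7, so the B-coordinate is 1/7.
[ABP] = ½·((13/2)·(-10−(-46/7)) + 5·(-46/7−(-10)) + (167/28)·(-10−(-10))) = ½·(-156/7 + 120/7 + 0) = -18/7, so the C-coordinate is 3/14.
Check: 9/14 + 1/7 + 3/14 = 1.

(9/14, 1/7, 3/14)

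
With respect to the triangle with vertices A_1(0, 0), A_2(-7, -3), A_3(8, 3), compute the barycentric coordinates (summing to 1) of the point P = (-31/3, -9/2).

Signed area of the reference triangle: [A_1A_2A_3] = ½·(0·(-3−3) + (-7)·(3−0) + 8·(0−(-3))) = ½·(0 − 21 + 24) = 3/2.
[PA_2A_3] = ½·((-31/3)·(-3−3) + (-7)·(3−(-9/2)) + 8·(-9/2−(-3))) = ½·(62 − 105/2 − 12) = -5/4, so the A_1-coordinate is (-5/4)/(3/2) = -5/6.
[A_1PA_3] = ½·(0·(-9/2−3) + (-31/3)·(3−0) + 8·(0−(-9/2))) = ½·(0 − 31 + 36) = 5/2, so the A_2-coordinate is 5/3.
[A_1A_2P] = ½·(0·(-3−(-9/2)) + (-7)·(-9/2−0) + (-31/3)·(0−(-3))) = ½·(0 + 63/2 − 31) = 1/4, so the A_3-coordinate is 1/6.

(-5/6, 5/3, 1/6)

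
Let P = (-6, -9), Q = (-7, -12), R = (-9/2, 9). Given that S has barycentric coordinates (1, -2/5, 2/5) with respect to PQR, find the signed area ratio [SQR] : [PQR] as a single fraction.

The signed ratio [SQR]/[PQR] equals the barycentric coordinate of S at vertex P, which is 1.

1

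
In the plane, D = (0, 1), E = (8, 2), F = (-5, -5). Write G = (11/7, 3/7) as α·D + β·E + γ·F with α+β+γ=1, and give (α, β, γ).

Signed area of the reference triangle: [DEF] = ½·(0·(2−(-5)) + 8·(-5−1) + (-5)·(1−2)) = ½·(0 − 48 + 5) = -43/2.
[GEF] = ½·((11/7)·(2−(-5)) + 8·(-5−(3/7)) + (-5)·(3/7−2)) = ½·(11 − 304/7 + 55/7) = -86/7, so the D-coordinate is (-86/7)/(-43/2) = 4/7.
[DGF] = ½·(0·(3/7−(-5)) + (11/7)·(-5−1) + (-5)·(1−(3/7))) = ½·(0 − 66/7 − 20/7) = -43/7, so the E-coordinate is 2/7.
[DEG] = ½·(0·(2−(3/7)) + 8·(3/7−1) + (11/7)·(1−2)) = ½·(0 − 32/7 − 11/7) = -43/14, so the F-coordinate is 1/7.
Check: 4/7 + 2/7 + 1/7 = 1.

(4/7, 2/7, 1/7)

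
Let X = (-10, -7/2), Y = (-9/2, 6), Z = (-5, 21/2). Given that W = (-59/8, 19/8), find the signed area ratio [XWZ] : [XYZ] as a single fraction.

[XYZ] = ½·((-10)·(6−(21/2)) + (-9/2)·(21/2−(-7/2)) + (-5)·(-7/2−6)) = ½·(45 − 63 + 95/2) = 59/4.
[XWZ] = ½·((-10)·(19/8−(21/2)) + (-59/8)·(21/2−(-7/2)) + (-5)·(-7/2−(19/8))) = ½·(325/4 − 413/4 + 235/8) = 59/16, so the ratio is (59/16)/(59/4) = 1/4.

1/4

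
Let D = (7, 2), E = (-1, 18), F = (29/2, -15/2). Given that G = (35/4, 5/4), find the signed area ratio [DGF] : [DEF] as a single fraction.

[DEF] = ½·(7·(18−(-15/2)) + (-1)·(-15/2−2) + (29/2)·(2−18)) = ½·(357/2 + 19/2 − 232) = -22.
[DGF] = ½·(7·(5/4−(-15/2)) + (35/4)·(-15/2−2) + (29/2)·(2−(5/4))) = ½·(245/4 − 665/8 + 87/8) = -11/2, so the ratio is (-11/2)/(-22) = 1/4.

1/4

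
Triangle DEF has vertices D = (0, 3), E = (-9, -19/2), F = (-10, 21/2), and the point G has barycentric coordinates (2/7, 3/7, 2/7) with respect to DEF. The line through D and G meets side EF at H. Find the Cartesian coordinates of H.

(-47/5, -3/2)

Line DG meets EF where the D-coordinate vanishes; zeroing G's D-weight and renormalizing leaves E, F-weights 3/7 : 2/7 → (3/5, 2/5).
So H = (3/5)·E + (2/5)·F = (-47/5, -3/2).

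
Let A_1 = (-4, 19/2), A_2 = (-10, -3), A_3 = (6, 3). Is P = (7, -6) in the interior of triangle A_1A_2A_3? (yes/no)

Barycentric coordinates of P: (-75/82, 167/328, 461/328).
The three coordinates are negative, positive, positive; a point is interior exactly when all three are positive.

no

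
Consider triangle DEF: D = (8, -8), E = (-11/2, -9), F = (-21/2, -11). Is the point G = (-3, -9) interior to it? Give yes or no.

Barycentric coordinates of G: (5/22, 29/44, 5/44).
The three coordinates are positive, positive, positive; a point is interior exactly when all three are positive.

yes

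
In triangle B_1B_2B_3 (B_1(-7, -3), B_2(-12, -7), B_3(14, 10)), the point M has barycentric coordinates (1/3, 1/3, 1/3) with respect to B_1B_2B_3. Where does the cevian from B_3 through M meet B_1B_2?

Line B_3M meets B_1B_2 where the B_3-coordinate vanishes; zeroing M's B_3-weight and renormalizing leaves B_1, B_2-weights 1/3 : 1/3 → (1/2, 1/2).
So N = (1/2)·B_1 + (1/2)·B_2 = (-19/2, -5).

(-19/2, -5)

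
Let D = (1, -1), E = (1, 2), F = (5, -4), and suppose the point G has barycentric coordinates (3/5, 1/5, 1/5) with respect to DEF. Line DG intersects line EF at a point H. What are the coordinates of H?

(3, -1)

Line DG meets EF where the D-coordinate vanishes; zeroing G's D-weight and renormalizing leaves E, F-weights 1/5 : 1/5 → (1/2, 1/2).
So H = (1/2)·E + (1/2)·F = (3, -1).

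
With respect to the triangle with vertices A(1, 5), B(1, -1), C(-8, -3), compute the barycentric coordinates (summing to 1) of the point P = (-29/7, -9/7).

(1/7, 2/7, 4/7)

Signed area of the reference triangle: [ABC] = ½·(1·(-1−(-3)) + 1·(-3−5) + (-8)·(5−(-1))) = ½·(2 − 8 − 48) = -27.
[PBC] = ½·((-29/7)·(-1−(-3)) + 1·(-3−(-9/7)) + (-8)·(-9/7−(-1))) = ½·(-58/7 − 12/7 + 16/7) = -27/7, so the A-coordinate is (-27/7)/(-27) = 1/7.
[APC] = ½·(1·(-9/7−(-3)) + (-29/7)·(-3−5) + (-8)·(5−(-9/7))) = ½·(12/7 + 232/7 − 352/7) = -54/7, so the B-coordinate is 2/7.
[ABP] = ½·(1·(-1−(-9/7)) + 1·(-9/7−5) + (-29/7)·(5−(-1))) = ½·(2/7 − 44/7 − 174/7) = -108/7, so the C-coordinate is 4/7.
Check: 1/7 + 2/7 + 4/7 = 1.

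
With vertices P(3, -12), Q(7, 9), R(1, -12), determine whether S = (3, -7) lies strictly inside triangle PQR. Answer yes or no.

yes

Barycentric coordinates of S: (2/7, 5/21, 10/21).
The three coordinates are positive, positive, positive; a point is interior exactly when all three are positive.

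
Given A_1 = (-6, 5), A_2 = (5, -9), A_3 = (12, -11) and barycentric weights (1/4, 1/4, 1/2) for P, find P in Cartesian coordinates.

P = (1/4)·A_1 + (1/4)·A_2 + (1/2)·A_3.
x-coordinate: (1/4)·(-6) + (1/4)·5 + (1/2)·12 = 23/4.
y-coordinate: (1/4)·5 + (1/4)·(-9) + (1/2)·(-11) = -13/2.

(23/4, -13/2)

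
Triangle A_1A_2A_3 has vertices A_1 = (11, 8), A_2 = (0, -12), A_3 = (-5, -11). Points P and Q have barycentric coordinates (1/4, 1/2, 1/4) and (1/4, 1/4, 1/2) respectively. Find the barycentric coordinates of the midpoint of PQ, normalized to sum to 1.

Since both coordinate triples sum to 1, the midpoint's barycentrics are the componentwise average.
(1/4+1/4)/2 = 1/4; similarly 3/8 and 3/8.

(1/4, 3/8, 3/8)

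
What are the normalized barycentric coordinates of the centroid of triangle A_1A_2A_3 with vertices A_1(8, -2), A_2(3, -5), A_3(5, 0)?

(1/3, 1/3, 1/3)

The centroid is the average of the vertices, so each weight is 1/3.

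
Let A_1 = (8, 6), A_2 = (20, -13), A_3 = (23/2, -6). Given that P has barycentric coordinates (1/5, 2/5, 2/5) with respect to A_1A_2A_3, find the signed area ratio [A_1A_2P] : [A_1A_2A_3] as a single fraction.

2/5

The signed ratio [A_1A_2P]/[A_1A_2A_3] equals the barycentric coordinate of P at vertex A_3, which is 2/5.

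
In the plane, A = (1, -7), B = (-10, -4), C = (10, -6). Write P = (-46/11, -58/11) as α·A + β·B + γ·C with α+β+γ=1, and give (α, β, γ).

(4/11, 6/11, 1/11)

Signed area of the reference triangle: [ABC] = ½·(1·(-4−(-6)) + (-10)·(-6−(-7)) + 10·(-7−(-4))) = ½·(2 − 10 − 30) = -19.
[PBC] = ½·((-46/11)·(-4−(-6)) + (-10)·(-6−(-58/11)) + 10·(-58/11−(-4))) = ½·(-92/11 + 80/11 − 140/11) = -76/11, so the A-coordinate is (-76/11)/(-19) = 4/11.
[APC] = ½·(1·(-58/11−(-6)) + (-46/11)·(-6−(-7)) + 10·(-7−(-58/11))) = ½·(8/11 − 46/11 − 190/11) = -114/11, so the B-coordinate is 6/11.
[ABP] = ½·(1·(-4−(-58/11)) + (-10)·(-58/11−(-7)) + (-46/11)·(-7−(-4))) = ½·(14/11 − 190/11 + 138/11) = -19/11, so the C-coordinate is 1/11.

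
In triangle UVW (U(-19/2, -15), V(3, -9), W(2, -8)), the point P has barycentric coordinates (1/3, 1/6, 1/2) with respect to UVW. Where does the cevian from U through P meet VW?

(9/4, -33/4)

Line UP meets VW where the U-coordinate vanishes; zeroing P's U-weight and renormalizing leaves V, W-weights 1/6 : 1/2 → (1/4, 3/4).
So Q = (1/4)·V + (3/4)·W = (9/4, -33/4).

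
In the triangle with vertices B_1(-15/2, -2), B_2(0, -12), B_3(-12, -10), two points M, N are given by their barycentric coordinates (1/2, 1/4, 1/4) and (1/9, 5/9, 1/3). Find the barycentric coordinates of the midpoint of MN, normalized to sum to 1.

(11/36, 29/72, 7/24)

Since both coordinate triples sum to 1, the midpoint's barycentrics are the componentwise average.
(1/2+1/9)/2 = 11/36; similarly 29/72 and 7/24.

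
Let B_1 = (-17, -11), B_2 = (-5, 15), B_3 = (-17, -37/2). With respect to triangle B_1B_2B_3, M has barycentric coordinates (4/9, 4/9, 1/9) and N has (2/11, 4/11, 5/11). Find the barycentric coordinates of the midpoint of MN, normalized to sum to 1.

Since both coordinate triples sum to 1, the midpoint's barycentrics are the componentwise average.
(4/9+2/11)/2 = 31/99; similarly 40/99 and 28/99.

(31/99, 40/99, 28/99)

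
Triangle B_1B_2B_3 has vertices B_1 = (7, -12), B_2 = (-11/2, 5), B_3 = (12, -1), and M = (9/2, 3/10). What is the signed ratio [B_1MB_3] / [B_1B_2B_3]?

[B_1B_2B_3] = ½·(7·(5−(-1)) + (-11/2)·(-1−(-12)) + 12·(-12−5)) = ½·(42 − 121/2 − 204) = -445/4.
[B_1MB_3] = ½·(7·(3/10−(-1)) + (9/2)·(-1−(-12)) + 12·(-12−(3/10))) = ½·(91/10 + 99/2 − 738/5) = -89/2, so the ratio is (-89/2)/(-445/4) = 2/5.

2/5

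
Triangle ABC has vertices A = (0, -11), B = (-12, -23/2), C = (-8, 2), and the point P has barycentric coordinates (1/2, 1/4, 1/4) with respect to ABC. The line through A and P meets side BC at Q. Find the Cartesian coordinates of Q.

(-10, -19/4)

Line AP meets BC where the A-coordinate vanishes; zeroing P's A-weight and renormalizing leaves B, C-weights 1/4 : 1/4 → (1/2, 1/2).
So Q = (1/2)·B + (1/2)·C = (-10, -19/4).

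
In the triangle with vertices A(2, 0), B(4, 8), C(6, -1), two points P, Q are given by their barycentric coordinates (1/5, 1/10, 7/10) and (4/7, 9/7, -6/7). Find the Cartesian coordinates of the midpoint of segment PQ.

(43/14, 787/140)

Barycentric coordinates of the midpoint are the average: (27/70, 97/140, -11/140).
Converting: (27/70)·A + (97/140)·B + (-11/140)·C = (43/14, 787/140).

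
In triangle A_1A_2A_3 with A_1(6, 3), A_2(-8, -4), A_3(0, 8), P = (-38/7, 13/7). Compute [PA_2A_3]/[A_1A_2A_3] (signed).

[A_1A_2A_3] = ½·(6·(-4−8) + (-8)·(8−3) + 0·(3−(-4))) = ½·(-72 − 40 + 0) = -56.
[PA_2A_3] = ½·((-38/7)·(-4−8) + (-8)·(8−(13/7)) + 0·(13/7−(-4))) = ½·(456/7 − 344/7 + 0) = 8, so the ratio is 8/(-56) = -1/7.

-1/7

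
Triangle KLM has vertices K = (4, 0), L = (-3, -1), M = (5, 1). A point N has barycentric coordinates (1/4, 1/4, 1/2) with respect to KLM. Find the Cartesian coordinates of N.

(11/4, 1/4)

N = (1/4)·K + (1/4)·L + (1/2)·M.
x-coordinate: (1/4)·4 + (1/4)·(-3) + (1/2)·5 = 11/4.
y-coordinate: (1/4)·0 + (1/4)·(-1) + (1/2)·1 = 1/4.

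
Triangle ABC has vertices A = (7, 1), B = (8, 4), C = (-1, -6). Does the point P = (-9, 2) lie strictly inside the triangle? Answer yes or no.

no

Barycentric coordinates of P: (-152/17, 120/17, 49/17).
The three coordinates are negative, positive, positive; a point is interior exactly when all three are positive.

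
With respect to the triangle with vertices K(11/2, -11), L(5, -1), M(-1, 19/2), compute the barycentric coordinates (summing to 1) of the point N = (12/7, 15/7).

(2/7, 1/7, 4/7)

Signed area of the reference triangle: [KLM] = ½·((11/2)·(-1−(19/2)) + 5·(19/2−(-11)) + (-1)·(-11−(-1))) = ½·(-231/4 + 205/2 + 10) = 219/8.
[NLM] = ½·((12/7)·(-1−(19/2)) + 5·(19/2−(15/7)) + (-1)·(15/7−(-1))) = ½·(-18 + 515/14 − 22/7) = 219/28, so the K-coordinate is (219/28)/(219/8) = 2/7.
[KNM] = ½·((11/2)·(15/7−(19/2)) + (12/7)·(19/2−(-11)) + (-1)·(-11−(15/7))) = ½·(-1133/28 + 246/7 + 92/7) = 219/56, so the L-coordinate is 1/7.
[KLN] = ½·((11/2)·(-1−(15/7)) + 5·(15/7−(-11)) + (12/7)·(-11−(-1))) = ½·(-121/7 + 460/7 − 120/7) = 219/14, so the M-coordinate is 4/7.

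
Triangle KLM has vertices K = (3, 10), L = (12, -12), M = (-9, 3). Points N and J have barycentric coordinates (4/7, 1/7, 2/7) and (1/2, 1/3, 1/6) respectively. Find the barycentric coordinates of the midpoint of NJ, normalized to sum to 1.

Since both coordinate triples sum to 1, the midpoint's barycentrics are the componentwise average.
(4/7+1/2)/2 = 15/28; similarly 5/21 and 19/84.

(15/28, 5/21, 19/84)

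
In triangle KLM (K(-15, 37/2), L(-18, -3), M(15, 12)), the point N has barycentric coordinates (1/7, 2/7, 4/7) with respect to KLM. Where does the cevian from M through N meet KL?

Line MN meets KL where the M-coordinate vanishes; zeroing N's M-weight and renormalizing leaves K, L-weights 1/7 : 2/7 → (1/3, 2/3).
So J = (1/3)·K + (2/3)·L = (-17, 25/6).

(-17, 25/6)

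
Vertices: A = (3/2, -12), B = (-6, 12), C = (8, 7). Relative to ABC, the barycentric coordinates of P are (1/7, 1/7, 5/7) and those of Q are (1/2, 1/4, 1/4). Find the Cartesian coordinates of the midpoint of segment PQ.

(177/56, 15/8)

Barycentric coordinates of the midpoint are the average: (9/28, 11/56, 27/56).
Converting: (9/28)·A + (11/56)·B + (27/56)·C = (177/56, 15/8).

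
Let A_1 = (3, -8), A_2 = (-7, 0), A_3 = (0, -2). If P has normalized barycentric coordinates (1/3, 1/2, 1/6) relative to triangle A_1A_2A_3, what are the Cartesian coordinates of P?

P = (1/3)·A_1 + (1/2)·A_2 + (1/6)·A_3.
x-coordinate: (1/3)·3 + (1/2)·(-7) + (1/6)·0 = -5/2.
y-coordinate: (1/3)·(-8) + (1/2)·0 + (1/6)·(-2) = -3.

(-5/2, -3)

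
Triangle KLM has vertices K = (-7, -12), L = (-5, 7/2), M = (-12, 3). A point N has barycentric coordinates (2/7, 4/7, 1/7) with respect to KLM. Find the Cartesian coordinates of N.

(-46/7, -1)

N = (2/7)·K + (4/7)·L + (1/7)·M.
x-coordinate: (2/7)·(-7) + (4/7)·(-5) + (1/7)·(-12) = -46/7.
y-coordinate: (2/7)·(-12) + (4/7)·(7/2) + (1/7)·3 = -1.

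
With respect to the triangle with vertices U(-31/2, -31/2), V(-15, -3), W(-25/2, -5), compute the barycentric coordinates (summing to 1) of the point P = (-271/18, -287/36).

Signed area of the reference triangle: [UVW] = ½·((-31/2)·(-3−(-5)) + (-15)·(-5−(-31/2)) + (-25/2)·(-31/2−(-3))) = ½·(-31 − 315/2 + 625/4) = -129/8.
[PVW] = ½·((-271/18)·(-3−(-5)) + (-15)·(-5−(-287/36)) + (-25/2)·(-287/36−(-3))) = ½·(-271/9 − 535/12 + 4475/72) = -301/48, so the U-coordinate is (-301/48)/(-129/8) = 7/18.
[UPW] = ½·((-31/2)·(-287/36−(-5)) + (-271/18)·(-5−(-31/2)) + (-25/2)·(-31/2−(-287/36))) = ½·(3317/72 − 1897/12 + 6775/72) = -215/24, so the V-coordinate is 5/9.
[UVP] = ½·((-31/2)·(-3−(-287/36)) + (-15)·(-287/36−(-31/2)) + (-271/18)·(-31/2−(-3))) = ½·(-5549/72 − 1355/12 + 6775/36) = -43/48, so the W-coordinate is 1/18.

(7/18, 5/9, 1/18)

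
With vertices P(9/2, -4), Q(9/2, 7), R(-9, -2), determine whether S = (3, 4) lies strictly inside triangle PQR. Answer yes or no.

yes

Barycentric coordinates of S: (2/11, 70/99, 1/9).
The three coordinates are positive, positive, positive; a point is interior exactly when all three are positive.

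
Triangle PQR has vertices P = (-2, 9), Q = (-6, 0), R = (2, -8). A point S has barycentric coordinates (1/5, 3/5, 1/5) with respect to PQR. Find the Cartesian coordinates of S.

(-18/5, 1/5)

S = (1/5)·P + (3/5)·Q + (1/5)·R.
x-coordinate: (1/5)·(-2) + (3/5)·(-6) + (1/5)·2 = -18/5.
y-coordinate: (1/5)·9 + (3/5)·0 + (1/5)·(-8) = 1/5.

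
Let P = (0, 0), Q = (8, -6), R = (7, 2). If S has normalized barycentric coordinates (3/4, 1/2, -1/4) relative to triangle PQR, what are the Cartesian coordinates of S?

S = (3/4)·P + (1/2)·Q + (-1/4)·R.
x-coordinate: (3/4)·0 + (1/2)·8 + (-1/4)·7 = 9/4.
y-coordinate: (3/4)·0 + (1/2)·(-6) + (-1/4)·2 = -7/2.

(9/4, -7/2)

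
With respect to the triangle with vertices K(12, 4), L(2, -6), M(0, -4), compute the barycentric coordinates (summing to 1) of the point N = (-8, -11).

Signed area of the reference triangle: [KLM] = ½·(12·(-6−(-4)) + 2·(-4−4) + 0·(4−(-6))) = ½·(-24 − 16 + 0) = -20.
[NLM] = ½·((-8)·(-6−(-4)) + 2·(-4−(-11)) + 0·(-11−(-6))) = ½·(16 + 14 + 0) = 15, so the K-coordinate is 15/(-20) = -3/4.
[KNM] = ½·(12·(-11−(-4)) + (-8)·(-4−4) + 0·(4−(-11))) = ½·(-84 + 64 + 0) = -10, so the L-coordinate is 1/2.
[KLN] = ½·(12·(-6−(-11)) + 2·(-11−4) + (-8)·(4−(-6))) = ½·(60 − 30 − 80) = -25, so the M-coordinate is 5/4.
Check: -3/4 + 1/2 + 5/4 = 1.

(-3/4, 1/2, 5/4)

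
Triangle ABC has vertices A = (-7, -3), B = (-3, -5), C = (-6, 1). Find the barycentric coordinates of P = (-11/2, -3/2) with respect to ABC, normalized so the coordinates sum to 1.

Signed area of the reference triangle: [ABC] = ½·((-7)·(-5−1) + (-3)·(1−(-3)) + (-6)·(-3−(-5))) = ½·(42 − 12 − 12) = 9.
[PBC] = ½·((-11/2)·(-5−1) + (-3)·(1−(-3/2)) + (-6)·(-3/2−(-5))) = ½·(33 − 15/2 − 21) = 9/4, so the A-coordinate is (9/4)/9 = 1/4.
[APC] = ½·((-7)·(-3/2−1) + (-11/2)·(1−(-3)) + (-6)·(-3−(-3/2))) = ½·(35/2 − 22 + 9) = 9/4, so the B-coordinate is 1/4.
[ABP] = ½·((-7)·(-5−(-3/2)) + (-3)·(-3/2−(-3)) + (-11/2)·(-3−(-5))) = ½·(49/2 − 9/2 − 11) = 9/2, so the C-coordinate is 1/2.

(1/4, 1/4, 1/2)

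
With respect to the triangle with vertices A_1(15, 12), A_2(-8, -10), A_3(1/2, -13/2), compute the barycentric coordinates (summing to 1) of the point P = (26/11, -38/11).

(2/11, 1/11, 8/11)

Signed area of the reference triangle: [A_1A_2A_3] = ½·(15·(-10−(-13/2)) + (-8)·(-13/2−12) + (1/2)·(12−(-10))) = ½·(-105/2 + 148 + 11) = 213/4.
[PA_2A_3] = ½·((26/11)·(-10−(-13/2)) + (-8)·(-13/2−(-38/11)) + (1/2)·(-38/11−(-10))) = ½·(-91/11 + 268/11 + 36/11) = 213/22, so the A_1-coordinate is (213/22)/(213/4) = 2/11.
[A_1PA_3] = ½·(15·(-38/11−(-13/2)) + (26/11)·(-13/2−12) + (1/2)·(12−(-38/11))) = ½·(1005/22 − 481/11 + 85/11) = 213/44, so the A_2-coordinate is 1/11.
[A_1A_2P] = ½·(15·(-10−(-38/11)) + (-8)·(-38/11−12) + (26/11)·(12−(-10))) = ½·(-1080/11 + 1360/11 + 52) = 426/11, so the A_3-coordinate is 8/11.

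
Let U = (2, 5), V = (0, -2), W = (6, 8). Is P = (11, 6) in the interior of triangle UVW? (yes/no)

no

Barycentric coordinates of P: (-31/11, 23/22, 61/22).
The three coordinates are negative, positive, positive; a point is interior exactly when all three are positive.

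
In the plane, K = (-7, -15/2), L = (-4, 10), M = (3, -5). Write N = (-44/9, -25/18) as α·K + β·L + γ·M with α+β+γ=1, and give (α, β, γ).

Signed area of the reference triangle: [KLM] = ½·((-7)·(10−(-5)) + (-4)·(-5−(-15/2)) + 3·(-15/2−10)) = ½·(-105 − 10 − 105/2) = -335/4.
[NLM] = ½·((-44/9)·(10−(-5)) + (-4)·(-5−(-25/18)) + 3·(-25/18−10)) = ½·(-220/3 + 130/9 − 205/6) = -1675/36, so the K-coordinate is (-1675/36)/(-335/4) = 5/9.
[KNM] = ½·((-7)·(-25/18−(-5)) + (-44/9)·(-5−(-15/2)) + 3·(-15/2−(-25/18))) = ½·(-455/18 − 110/9 − 55/3) = -335/12, so the L-coordinate is 1/3.
[KLN] = ½·((-7)·(10−(-25/18)) + (-4)·(-25/18−(-15/2)) + (-44/9)·(-15/2−10)) = ½·(-1435/18 − 220/9 + 770/9) = -335/36, so the M-coordinate is 1/9.

(5/9, 1/3, 1/9)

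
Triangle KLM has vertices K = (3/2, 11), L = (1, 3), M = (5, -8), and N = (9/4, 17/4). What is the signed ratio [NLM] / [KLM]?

[KLM] = ½·((3/2)·(3−(-8)) + 1·(-8−11) + 5·(11−3)) = ½·(33/2 − 19 + 40) = 75/4.
[NLM] = ½·((9/4)·(3−(-8)) + 1·(-8−(17/4)) + 5·(17/4−3)) = ½·(99/4 − 49/4 + 25/4) = 75/8, so the ratio is (75/8)/(75/4) = 1/2.

1/2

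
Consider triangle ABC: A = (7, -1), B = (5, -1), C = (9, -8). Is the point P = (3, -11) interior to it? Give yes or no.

no

Barycentric coordinates of P: (-27/7, 24/7, 10/7).
The three coordinates are negative, positive, positive; a point is interior exactly when all three are positive.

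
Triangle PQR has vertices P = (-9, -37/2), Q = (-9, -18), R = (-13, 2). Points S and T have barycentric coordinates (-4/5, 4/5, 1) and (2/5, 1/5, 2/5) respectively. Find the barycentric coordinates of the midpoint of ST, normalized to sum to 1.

(-1/5, 1/2, 7/10)

Since both coordinate triples sum to 1, the midpoint's barycentrics are the componentwise average.
(-4/5+2/5)/2 = -1/5; similarly 1/2 and 7/10.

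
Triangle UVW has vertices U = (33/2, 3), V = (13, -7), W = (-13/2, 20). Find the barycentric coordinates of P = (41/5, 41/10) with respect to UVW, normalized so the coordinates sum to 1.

(3/10, 2/5, 3/10)

Signed area of the reference triangle: [UVW] = ½·((33/2)·(-7−20) + 13·(20−3) + (-13/2)·(3−(-7))) = ½·(-891/2 + 221 − 65) = -579/4.
[PVW] = ½·((41/5)·(-7−20) + 13·(20−(41/10)) + (-13/2)·(41/10−(-7))) = ½·(-1107/5 + 2067/10 − 1443/20) = -1737/40, so the U-coordinate is (-1737/40)/(-579/4) = 3/10.
[UPW] = ½·((33/2)·(41/10−20) + (41/5)·(20−3) + (-13/2)·(3−(41/10))) = ½·(-5247/20 + 697/5 + 143/20) = -579/10, so the V-coordinate is 2/5.
[UVP] = ½·((33/2)·(-7−(41/10)) + 13·(41/10−3) + (41/5)·(3−(-7))) = ½·(-3663/20 + 143/10 + 82) = -1737/40, so the W-coordinate is 3/10.
Check: 3/10 + 2/5 + 3/10 = 1.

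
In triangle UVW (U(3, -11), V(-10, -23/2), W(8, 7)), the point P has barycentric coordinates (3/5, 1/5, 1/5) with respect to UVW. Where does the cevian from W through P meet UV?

(-1/4, -89/8)

Line WP meets UV where the W-coordinate vanishes; zeroing P's W-weight and renormalizing leaves U, V-weights 3/5 : 1/5 → (3/4, 1/4).
So Q = (3/4)·U + (1/4)·V = (-1/4, -89/8).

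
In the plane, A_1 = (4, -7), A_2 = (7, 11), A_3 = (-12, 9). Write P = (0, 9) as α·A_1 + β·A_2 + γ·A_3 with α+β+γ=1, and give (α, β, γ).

(1/14, 4/7, 5/14)

Signed area of the reference triangle: [A_1A_2A_3] = ½·(4·(11−9) + 7·(9−(-7)) + (-12)·(-7−11)) = ½·(8 + 112 + 216) = 168.
[PA_2A_3] = ½·(0·(11−9) + 7·(9−9) + (-12)·(9−11)) = ½·(0 + 0 + 24) = 12, so the A_1-coordinate is 12/168 = 1/14.
[A_1PA_3] = ½·(4·(9−9) + 0·(9−(-7)) + (-12)·(-7−9)) = ½·(0 + 0 + 192) = 96, so the A_2-coordinate is 4/7.
[A_1A_2P] = ½·(4·(11−9) + 7·(9−(-7)) + 0·(-7−11)) = ½·(8 + 112 + 0) = 60, so the A_3-coordinate is 5/14.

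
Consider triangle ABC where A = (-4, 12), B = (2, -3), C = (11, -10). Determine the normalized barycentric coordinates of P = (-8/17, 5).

(10/17, 5/17, 2/17)

Signed area of the reference triangle: [ABC] = ½·((-4)·(-3−(-10)) + 2·(-10−12) + 11·(12−(-3))) = ½·(-28 − 44 + 165) = 93/2.
[PBC] = ½·((-8/17)·(-3−(-10)) + 2·(-10−5) + 11·(5−(-3))) = ½·(-56/17 − 30 + 88) = 465/17, so the A-coordinate is (465/17)/(93/2) = 10/17.
[APC] = ½·((-4)·(5−(-10)) + (-8/17)·(-10−12) + 11·(12−5)) = ½·(-60 + 176/17 + 77) = 465/34, so the B-coordinate is 5/17.
[ABP] = ½·((-4)·(-3−5) + 2·(5−12) + (-8/17)·(12−(-3))) = ½·(32 − 14 − 120/17) = 93/17, so the C-coordinate is 2/17.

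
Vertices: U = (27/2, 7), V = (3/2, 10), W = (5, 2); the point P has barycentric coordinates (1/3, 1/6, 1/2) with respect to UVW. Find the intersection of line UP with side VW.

(33/8, 4)

Line UP meets VW where the U-coordinate vanishes; zeroing P's U-weight and renormalizing leaves V, W-weights 1/6 : 1/2 → (1/4, 3/4).
So Q = (1/4)·V + (3/4)·W = (33/8, 4).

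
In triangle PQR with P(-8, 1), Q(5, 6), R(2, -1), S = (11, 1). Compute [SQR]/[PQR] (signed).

[PQR] = ½·((-8)·(6−(-1)) + 5·(-1−1) + 2·(1−6)) = ½·(-56 − 10 − 10) = -38.
[SQR] = ½·(11·(6−(-1)) + 5·(-1−1) + 2·(1−6)) = ½·(77 − 10 − 10) = 57/2, so the ratio is (57/2)/(-38) = -3/4.

-3/4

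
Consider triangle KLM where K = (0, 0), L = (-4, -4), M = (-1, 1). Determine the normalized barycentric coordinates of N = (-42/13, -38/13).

Signed area of the reference triangle: [KLM] = ½·(0·(-4−1) + (-4)·(1−0) + (-1)·(0−(-4))) = ½·(0 − 4 − 4) = -4.
[NLM] = ½·((-42/13)·(-4−1) + (-4)·(1−(-38/13)) + (-1)·(-38/13−(-4))) = ½·(210/13 − 204/13 − 14/13) = -4/13, so the K-coordinate is (-4/13)/(-4) = 1/13.
[KNM] = ½·(0·(-38/13−1) + (-42/13)·(1−0) + (-1)·(0−(-38/13))) = ½·(0 − 42/13 − 38/13) = -40/13, so the L-coordinate is 10/13.
[KLN] = ½·(0·(-4−(-38/13)) + (-4)·(-38/13−0) + (-42/13)·(0−(-4))) = ½·(0 + 152/13 − 168/13) = -8/13, so the M-coordinate is 2/13.

(1/13, 10/13, 2/13)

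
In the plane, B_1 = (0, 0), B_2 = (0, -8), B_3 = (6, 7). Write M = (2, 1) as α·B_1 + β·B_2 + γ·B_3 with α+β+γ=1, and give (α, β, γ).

Signed area of the reference triangle: [B_1B_2B_3] = ½·(0·(-8−7) + 0·(7−0) + 6·(0−(-8))) = ½·(0 + 0 + 48) = 24.
[MB_2B_3] = ½·(2·(-8−7) + 0·(7−1) + 6·(1−(-8))) = ½·(-30 + 0 + 54) = 12, so the B_1-coordinate is 12/24 = 1/2.
[B_1MB_3] = ½·(0·(1−7) + 2·(7−0) + 6·(0−1)) = ½·(0 + 14 − 6) = 4, so the B_2-coordinate is 1/6.
[B_1B_2M] = ½·(0·(-8−1) + 0·(1−0) + 2·(0−(-8))) = ½·(0 + 0 + 16) = 8, so the B_3-coordinate is 1/3.
Check: 1/2 + 1/6 + 1/3 = 1.

(1/2, 1/6, 1/3)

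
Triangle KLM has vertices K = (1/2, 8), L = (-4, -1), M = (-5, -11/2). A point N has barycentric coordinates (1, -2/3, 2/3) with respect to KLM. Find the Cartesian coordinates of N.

N = 1·K + (-2/3)·L + (2/3)·M.
x-coordinate: 1·(1/2) + (-2/3)·(-4) + (2/3)·(-5) = -1/6.
y-coordinate: 1·8 + (-2/3)·(-1) + (2/3)·(-11/2) = 5.

(-1/6, 5)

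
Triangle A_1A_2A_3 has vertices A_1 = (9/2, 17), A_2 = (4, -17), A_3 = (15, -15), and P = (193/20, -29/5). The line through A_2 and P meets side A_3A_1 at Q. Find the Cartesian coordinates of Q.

(177/16, -3)

Barycentric coordinates of P with respect to A_1A_2A_3: (3/10, 1/5, 1/2).
On side A_3A_1 the A_2-coordinate is zero; dropping P's A_2-weight 1/5 and renormalizing the remaining 1/2 : 3/10 gives weights 5/8, 3/8 on A_3, A_1.
Q = (5/8)·(15, -15) + (3/8)·(9/2, 17) = (177/16, -3).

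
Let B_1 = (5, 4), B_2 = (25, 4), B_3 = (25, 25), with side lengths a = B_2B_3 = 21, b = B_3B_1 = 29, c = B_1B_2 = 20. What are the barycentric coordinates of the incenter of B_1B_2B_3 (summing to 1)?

The incenter has barycentric coordinates proportional to the opposite side lengths: (21 : 29 : 20).
Normalizing by 21+29+20 = 70 gives (3/10, 29/70, 2/7).

(3/10, 29/70, 2/7)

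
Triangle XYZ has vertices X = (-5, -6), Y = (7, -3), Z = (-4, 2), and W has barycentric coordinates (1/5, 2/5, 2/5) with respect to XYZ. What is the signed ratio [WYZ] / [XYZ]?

The signed ratio [WYZ]/[XYZ] equals the barycentric coordinate of W at vertex X, which is 1/5.

1/5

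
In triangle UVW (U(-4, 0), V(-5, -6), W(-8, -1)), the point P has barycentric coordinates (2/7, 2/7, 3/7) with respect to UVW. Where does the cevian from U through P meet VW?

(-34/5, -3)

Line UP meets VW where the U-coordinate vanishes; zeroing P's U-weight and renormalizing leaves V, W-weights 2/7 : 3/7 → (2/5, 3/5).
So Q = (2/5)·V + (3/5)·W = (-34/5, -3).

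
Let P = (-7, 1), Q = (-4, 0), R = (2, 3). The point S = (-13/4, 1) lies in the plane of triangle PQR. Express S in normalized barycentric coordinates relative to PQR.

(1/4, 1/2, 1/4)

Signed area of the reference triangle: [PQR] = ½·((-7)·(0−3) + (-4)·(3−1) + 2·(1−0)) = ½·(21 − 8 + 2) = 15/2.
[SQR] = ½·((-13/4)·(0−3) + (-4)·(3−1) + 2·(1−0)) = ½·(39/4 − 8 + 2) = 15/8, so the P-coordinate is (15/8)/(15/2) = 1/4.
[PSR] = ½·((-7)·(1−3) + (-13/4)·(3−1) + 2·(1−1)) = ½·(14 − 13/2 + 0) = 15/4, so the Q-coordinate is 1/2.
[PQS] = ½·((-7)·(0−1) + (-4)·(1−1) + (-13/4)·(1−0)) = ½·(7 + 0 − 13/4) = 15/8, so the R-coordinate is 1/4.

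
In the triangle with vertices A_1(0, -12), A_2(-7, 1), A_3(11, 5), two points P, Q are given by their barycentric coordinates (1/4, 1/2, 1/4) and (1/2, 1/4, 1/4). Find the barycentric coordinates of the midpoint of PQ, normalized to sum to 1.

(3/8, 3/8, 1/4)

Since both coordinate triples sum to 1, the midpoint's barycentrics are the componentwise average.
(1/4+1/2)/2 = 3/8; similarly 3/8 and 1/4.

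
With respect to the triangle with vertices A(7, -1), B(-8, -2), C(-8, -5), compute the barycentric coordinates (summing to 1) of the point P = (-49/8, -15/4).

Signed area of the reference triangle: [ABC] = ½·(7·(-2−(-5)) + (-8)·(-5−(-1)) + (-8)·(-1−(-2))) = ½·(21 + 32 − 8) = 45/2.
[PBC] = ½·((-49/8)·(-2−(-5)) + (-8)·(-5−(-15/4)) + (-8)·(-15/4−(-2))) = ½·(-147/8 + 10 + 14) = 45/16, so the A-coordinate is (45/16)/(45/2) = 1/8.
[APC] = ½·(7·(-15/4−(-5)) + (-49/8)·(-5−(-1)) + (-8)·(-1−(-15/4))) = ½·(35/4 + 49/2 − 22) = 45/8, so the B-coordinate is 1/4.
[ABP] = ½·(7·(-2−(-15/4)) + (-8)·(-15/4−(-1)) + (-49/8)·(-1−(-2))) = ½·(49/4 + 22 − 49/8) = 225/16, so the C-coordinate is 5/8.

(1/8, 1/4, 5/8)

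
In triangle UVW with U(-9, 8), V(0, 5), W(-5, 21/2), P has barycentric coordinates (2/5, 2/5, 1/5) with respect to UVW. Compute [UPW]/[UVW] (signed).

2/5

The signed ratio [UPW]/[UVW] equals the barycentric coordinate of P at vertex V, which is 2/5.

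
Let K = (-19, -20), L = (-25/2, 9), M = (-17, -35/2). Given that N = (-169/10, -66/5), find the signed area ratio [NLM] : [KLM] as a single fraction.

2/5

[KLM] = ½·((-19)·(9−(-35/2)) + (-25/2)·(-35/2−(-20)) + (-17)·(-20−9)) = ½·(-1007/2 − 125/4 + 493) = -167/8.
[NLM] = ½·((-169/10)·(9−(-35/2)) + (-25/2)·(-35/2−(-66/5)) + (-17)·(-66/5−9)) = ½·(-8957/20 + 215/4 + 1887/5) = -167/20, so the ratio is (-167/20)/(-167/8) = 2/5.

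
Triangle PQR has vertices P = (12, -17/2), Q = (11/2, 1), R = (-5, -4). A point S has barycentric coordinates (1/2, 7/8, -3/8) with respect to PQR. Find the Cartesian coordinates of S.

S = (1/2)·P + (7/8)·Q + (-3/8)·R.
x-coordinate: (1/2)·12 + (7/8)·(11/2) + (-3/8)·(-5) = 203/16.
y-coordinate: (1/2)·(-17/2) + (7/8)·1 + (-3/8)·(-4) = -15/8.

(203/16, -15/8)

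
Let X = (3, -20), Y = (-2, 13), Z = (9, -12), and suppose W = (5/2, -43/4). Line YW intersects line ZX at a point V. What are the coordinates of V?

Barycentric coordinates of W with respect to XYZ: (5/8, 1/4, 1/8).
On side ZX the Y-coordinate is zero; dropping W's Y-weight 1/4 and renormalizing the remaining 1/8 : 5/8 gives weights 1/6, 5/6 on Z, X.
V = (1/6)·(9, -12) + (5/6)·(3, -20) = (4, -56/3).

(4, -56/3)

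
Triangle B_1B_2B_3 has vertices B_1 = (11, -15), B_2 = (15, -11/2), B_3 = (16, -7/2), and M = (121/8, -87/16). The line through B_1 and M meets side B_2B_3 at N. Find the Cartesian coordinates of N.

(110/7, -57/14)

Barycentric coordinates of M with respect to B_1B_2B_3: (1/8, 1/4, 5/8).
On side B_2B_3 the B_1-coordinate is zero; dropping M's B_1-weight 1/8 and renormalizing the remaining 1/4 : 5/8 gives weights 2/7, 5/7 on B_2, B_3.
N = (2/7)·(15, -11/2) + (5/7)·(16, -7/2) = (110/7, -57/14).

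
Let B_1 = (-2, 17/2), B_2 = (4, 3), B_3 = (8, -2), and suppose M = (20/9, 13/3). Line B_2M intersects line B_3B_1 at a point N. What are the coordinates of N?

(4/3, 5)

Barycentric coordinates of M with respect to B_1B_2B_3: (4/9, 1/3, 2/9).
On side B_3B_1 the B_2-coordinate is zero; dropping M's B_2-weight 1/3 and renormalizing the remaining 2/9 : 4/9 gives weights 1/3, 2/3 on B_3, B_1.
N = (1/3)·(8, -2) + (2/3)·(-2, 17/2) = (4/3, 5).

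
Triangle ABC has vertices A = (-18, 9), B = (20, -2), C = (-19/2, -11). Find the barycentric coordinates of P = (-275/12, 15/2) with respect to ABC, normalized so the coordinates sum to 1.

Signed area of the reference triangle: [ABC] = ½·((-18)·(-2−(-11)) + 20·(-11−9) + (-19/2)·(9−(-2))) = ½·(-162 − 400 − 209/2) = -1333/4.
[PBC] = ½·((-275/12)·(-2−(-11)) + 20·(-11−(15/2)) + (-19/2)·(15/2−(-2))) = ½·(-825/4 − 370 − 361/4) = -1333/4, so the A-coordinate is (-1333/4)/(-1333/4) = 1.
[APC] = ½·((-18)·(15/2−(-11)) + (-275/12)·(-11−9) + (-19/2)·(9−(15/2))) = ½·(-333 + 1375/3 − 57/4) = 1333/24, so the B-coordinate is -1/6.
[ABP] = ½·((-18)·(-2−(15/2)) + 20·(15/2−9) + (-275/12)·(9−(-2))) = ½·(171 − 30 − 3025/12) = -1333/24, so the C-coordinate is 1/6.

(1, -1/6, 1/6)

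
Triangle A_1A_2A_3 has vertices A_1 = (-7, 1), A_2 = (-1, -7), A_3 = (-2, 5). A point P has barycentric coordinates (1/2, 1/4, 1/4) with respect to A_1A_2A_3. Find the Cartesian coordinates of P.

(-17/4, 0)

P = (1/2)·A_1 + (1/4)·A_2 + (1/4)·A_3.
x-coordinate: (1/2)·(-7) + (1/4)·(-1) + (1/4)·(-2) = -17/4.
y-coordinate: (1/2)·1 + (1/4)·(-7) + (1/4)·5 = 0.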